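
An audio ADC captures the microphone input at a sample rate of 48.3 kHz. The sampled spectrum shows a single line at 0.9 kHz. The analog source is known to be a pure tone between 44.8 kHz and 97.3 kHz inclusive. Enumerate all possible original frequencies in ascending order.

Frequencies that alias to 0.9 kHz are k·fs ± 0.9 kHz for integer k ≥ 0.
k=0: 0.9 kHz.
k=1: 47.4 kHz, 49.2 kHz.
k=2: 95.7 kHz, 97.5 kHz.
k=3: 144 kHz, 145.8 kHz.
Within [44.8 kHz, 97.3 kHz]: 47.4 kHz, 49.2 kHz, 95.7 kHz.

47.4 kHz, 49.2 kHz, 95.7 kHz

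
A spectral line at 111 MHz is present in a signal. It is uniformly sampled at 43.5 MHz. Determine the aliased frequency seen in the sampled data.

19.5 MHz

111 MHz mod fs = 24 MHz.
24 MHz > fs/2 = 21.75 MHz, folds to fs − 24 MHz = 19.5 MHz.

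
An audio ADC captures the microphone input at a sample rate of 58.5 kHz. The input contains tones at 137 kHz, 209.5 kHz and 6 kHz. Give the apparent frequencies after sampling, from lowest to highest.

6 kHz, 20 kHz, 24.5 kHz

fs/2 = 29.25 kHz.
137 kHz mod fs = 20 kHz.
20 kHz ≤ fs/2 = 29.25 kHz, appears at 20 kHz.
209.5 kHz mod fs = 34 kHz.
34 kHz > fs/2 = 29.25 kHz, folds to fs − 34 kHz = 24.5 kHz.
6 kHz ≤ fs/2 = 29.25 kHz, passes unchanged.
Distinct values: {6 kHz, 20 kHz, 24.5 kHz}.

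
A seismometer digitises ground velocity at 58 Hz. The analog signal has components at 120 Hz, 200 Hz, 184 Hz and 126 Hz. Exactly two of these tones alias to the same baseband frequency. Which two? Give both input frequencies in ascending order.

126 Hz, 184 Hz

fs/2 = 29 Hz.
120 Hz mod fs = 4 Hz.
4 Hz ≤ fs/2 = 29 Hz, appears at 4 Hz.
200 Hz mod fs = 26 Hz.
26 Hz ≤ fs/2 = 29 Hz, appears at 26 Hz.
184 Hz mod fs = 10 Hz.
10 Hz ≤ fs/2 = 29 Hz, appears at 10 Hz.
126 Hz mod fs = 10 Hz.
10 Hz ≤ fs/2 = 29 Hz, appears at 10 Hz.
126 Hz and 184 Hz both map to 10 Hz.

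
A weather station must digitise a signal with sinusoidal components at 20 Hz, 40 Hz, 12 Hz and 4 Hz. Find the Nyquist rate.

Highest-frequency component: 40 Hz.
Nyquist rate = 2 × 40 Hz = 80 Hz.

80 Hz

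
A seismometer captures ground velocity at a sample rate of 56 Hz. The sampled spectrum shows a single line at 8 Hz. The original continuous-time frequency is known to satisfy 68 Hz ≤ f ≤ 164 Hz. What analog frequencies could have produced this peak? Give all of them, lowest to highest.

104 Hz, 120 Hz, 160 Hz

Frequencies that alias to 8 Hz are k·fs ± 8 Hz for integer k ≥ 0.
k=0: 8 Hz.
k=1: 48 Hz, 64 Hz.
k=2: 104 Hz, 120 Hz.
k=3: 160 Hz, 176 Hz.
k=4: 216 Hz, 232 Hz.
Within [68 Hz, 164 Hz]: 104 Hz, 120 Hz, 160 Hz.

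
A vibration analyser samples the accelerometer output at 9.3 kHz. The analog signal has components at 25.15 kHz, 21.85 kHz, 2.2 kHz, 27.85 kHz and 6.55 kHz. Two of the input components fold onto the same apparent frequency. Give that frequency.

2.75 kHz

fs/2 = 4.65 kHz.
25.15 kHz mod fs = 6.55 kHz.
6.55 kHz > fs/2 = 4.65 kHz, folds to fs − 6.55 kHz = 2.75 kHz.
21.85 kHz mod fs = 3.25 kHz.
3.25 kHz ≤ fs/2 = 4.65 kHz, appears at 3.25 kHz.
2.2 kHz ≤ fs/2 = 4.65 kHz, passes unchanged.
27.85 kHz mod fs = 9.25 kHz.
9.25 kHz > fs/2 = 4.65 kHz, folds to fs − 9.25 kHz = 0.05 kHz.
6.55 kHz > fs/2 = 4.65 kHz, folds to fs − 6.55 kHz = 2.75 kHz.
6.55 kHz and 25.15 kHz both map to 2.75 kHz.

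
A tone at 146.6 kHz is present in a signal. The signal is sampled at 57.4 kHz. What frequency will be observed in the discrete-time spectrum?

146.6 kHz mod fs = 31.8 kHz.
31.8 kHz > fs/2 = 28.7 kHz, folds to fs − 31.8 kHz = 25.6 kHz.

25.6 kHz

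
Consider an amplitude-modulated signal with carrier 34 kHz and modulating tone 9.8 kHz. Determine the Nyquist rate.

87.6 kHz

AM sidebands sit at fc ± fm = 24.2 kHz and 43.8 kHz.
Highest-frequency component: 43.8 kHz.
Nyquist rate = 2 × 43.8 kHz = 87.6 kHz.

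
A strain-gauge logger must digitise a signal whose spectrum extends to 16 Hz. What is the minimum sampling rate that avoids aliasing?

Nyquist rate = 2 × 16 Hz = 32 Hz.

32 Hz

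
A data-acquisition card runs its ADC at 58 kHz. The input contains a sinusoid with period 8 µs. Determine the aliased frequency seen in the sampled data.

T = 8 µs → f = 1/T = 125 kHz.
125 kHz mod fs = 9 kHz.
9 kHz ≤ fs/2 = 29 kHz, appears at 9 kHz.

9 kHz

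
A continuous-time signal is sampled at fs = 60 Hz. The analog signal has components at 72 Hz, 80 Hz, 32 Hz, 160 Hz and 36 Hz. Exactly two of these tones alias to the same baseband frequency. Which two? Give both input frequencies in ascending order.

80 Hz, 160 Hz

fs/2 = 30 Hz.
72 Hz mod fs = 12 Hz.
12 Hz ≤ fs/2 = 30 Hz, appears at 12 Hz.
80 Hz mod fs = 20 Hz.
20 Hz ≤ fs/2 = 30 Hz, appears at 20 Hz.
32 Hz > fs/2 = 30 Hz, folds to fs − 32 Hz = 28 Hz.
160 Hz mod fs = 40 Hz.
40 Hz > fs/2 = 30 Hz, folds to fs − 40 Hz = 20 Hz.
36 Hz > fs/2 = 30 Hz, folds to fs − 36 Hz = 24 Hz.
80 Hz and 160 Hz both map to 20 Hz.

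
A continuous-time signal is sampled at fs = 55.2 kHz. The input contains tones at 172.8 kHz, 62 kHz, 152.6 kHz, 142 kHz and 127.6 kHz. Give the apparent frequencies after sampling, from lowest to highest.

fs/2 = 27.6 kHz.
172.8 kHz mod fs = 7.2 kHz.
7.2 kHz ≤ fs/2 = 27.6 kHz, appears at 7.2 kHz.
62 kHz mod fs = 6.8 kHz.
6.8 kHz ≤ fs/2 = 27.6 kHz, appears at 6.8 kHz.
152.6 kHz mod fs = 42.2 kHz.
42.2 kHz > fs/2 = 27.6 kHz, folds to fs − 42.2 kHz = 13 kHz.
142 kHz mod fs = 31.6 kHz.
31.6 kHz > fs/2 = 27.6 kHz, folds to fs − 31.6 kHz = 23.6 kHz.
127.6 kHz mod fs = 17.2 kHz.
17.2 kHz ≤ fs/2 = 27.6 kHz, appears at 17.2 kHz.
Distinct values: {6.8 kHz, 7.2 kHz, 13 kHz, 17.2 kHz, 23.6 kHz}.

6.8 kHz, 7.2 kHz, 13 kHz, 17.2 kHz, 23.6 kHz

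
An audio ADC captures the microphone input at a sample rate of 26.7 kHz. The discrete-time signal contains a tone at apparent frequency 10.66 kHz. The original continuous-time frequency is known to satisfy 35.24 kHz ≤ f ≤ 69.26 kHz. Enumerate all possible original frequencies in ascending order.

37.36 kHz, 42.74 kHz, 64.06 kHz

Frequencies that alias to 10.66 kHz are k·fs ± 10.66 kHz for integer k ≥ 0.
k=0: 10.66 kHz.
k=1: 16.04 kHz, 37.36 kHz.
k=2: 42.74 kHz, 64.06 kHz.
k=3: 69.44 kHz, 90.76 kHz.
Within [35.24 kHz, 69.26 kHz]: 37.36 kHz, 42.74 kHz, 64.06 kHz.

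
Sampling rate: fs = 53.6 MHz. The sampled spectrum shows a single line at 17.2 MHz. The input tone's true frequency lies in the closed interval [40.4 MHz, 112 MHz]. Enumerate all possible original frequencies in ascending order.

Frequencies that alias to 17.2 MHz are k·fs ± 17.2 MHz for integer k ≥ 0.
k=0: 17.2 MHz.
k=1: 36.4 MHz, 70.8 MHz.
k=2: 90 MHz, 124.4 MHz.
k=3: 143.6 MHz, 178 MHz.
Within [40.4 MHz, 112 MHz]: 70.8 MHz, 90 MHz.

70.8 MHz, 90 MHz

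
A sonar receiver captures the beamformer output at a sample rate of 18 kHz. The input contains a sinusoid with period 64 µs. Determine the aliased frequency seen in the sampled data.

2.375 kHz

T = 64 µs → f = 1/T = 15.625 kHz.
15.625 kHz > fs/2 = 9 kHz, folds to fs − 15.625 kHz = 2.375 kHz.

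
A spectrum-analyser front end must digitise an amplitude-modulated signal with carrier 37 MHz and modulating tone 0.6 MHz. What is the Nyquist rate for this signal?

75.2 MHz

AM sidebands sit at fc ± fm = 36.4 MHz and 37.6 MHz.
Highest-frequency component: 37.6 MHz.
Nyquist rate = 2 × 37.6 MHz = 75.2 MHz.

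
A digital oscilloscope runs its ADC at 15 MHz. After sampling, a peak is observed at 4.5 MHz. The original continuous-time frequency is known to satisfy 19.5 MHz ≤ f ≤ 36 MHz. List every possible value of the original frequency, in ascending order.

Frequencies that alias to 4.5 MHz are k·fs ± 4.5 MHz for integer k ≥ 0.
k=0: 4.5 MHz.
k=1: 10.5 MHz, 19.5 MHz.
k=2: 25.5 MHz, 34.5 MHz.
k=3: 40.5 MHz, 49.5 MHz.
Within [19.5 MHz, 36 MHz]: 19.5 MHz, 25.5 MHz, 34.5 MHz.

19.5 MHz, 25.5 MHz, 34.5 MHz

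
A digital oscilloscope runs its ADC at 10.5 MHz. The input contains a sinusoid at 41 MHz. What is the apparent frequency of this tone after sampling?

41 MHz mod fs = 9.5 MHz.
9.5 MHz > fs/2 = 5.25 MHz, folds to fs − 9.5 MHz = 1 MHz.

1 MHz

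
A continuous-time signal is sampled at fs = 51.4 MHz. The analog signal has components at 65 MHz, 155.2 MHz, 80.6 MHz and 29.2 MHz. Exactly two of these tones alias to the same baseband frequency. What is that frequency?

fs/2 = 25.7 MHz.
65 MHz mod fs = 13.6 MHz.
13.6 MHz ≤ fs/2 = 25.7 MHz, appears at 13.6 MHz.
155.2 MHz mod fs = 1 MHz.
1 MHz ≤ fs/2 = 25.7 MHz, appears at 1 MHz.
80.6 MHz mod fs = 29.2 MHz.
29.2 MHz > fs/2 = 25.7 MHz, folds to fs − 29.2 MHz = 22.2 MHz.
29.2 MHz > fs/2 = 25.7 MHz, folds to fs − 29.2 MHz = 22.2 MHz.
29.2 MHz and 80.6 MHz both map to 22.2 MHz.

22.2 MHz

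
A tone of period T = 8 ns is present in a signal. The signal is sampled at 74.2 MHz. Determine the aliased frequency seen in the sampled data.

23.4 MHz

T = 8 ns → f = 1/T = 125 MHz.
125 MHz mod fs = 50.8 MHz.
50.8 MHz > fs/2 = 37.1 MHz, folds to fs − 50.8 MHz = 23.4 MHz.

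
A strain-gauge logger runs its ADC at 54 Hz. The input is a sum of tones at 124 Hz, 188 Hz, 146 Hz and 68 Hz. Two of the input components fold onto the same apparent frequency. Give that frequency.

16 Hz

fs/2 = 27 Hz.
124 Hz mod fs = 16 Hz.
16 Hz ≤ fs/2 = 27 Hz, appears at 16 Hz.
188 Hz mod fs = 26 Hz.
26 Hz ≤ fs/2 = 27 Hz, appears at 26 Hz.
146 Hz mod fs = 38 Hz.
38 Hz > fs/2 = 27 Hz, folds to fs − 38 Hz = 16 Hz.
68 Hz mod fs = 14 Hz.
14 Hz ≤ fs/2 = 27 Hz, appears at 14 Hz.
124 Hz and 146 Hz both map to 16 Hz.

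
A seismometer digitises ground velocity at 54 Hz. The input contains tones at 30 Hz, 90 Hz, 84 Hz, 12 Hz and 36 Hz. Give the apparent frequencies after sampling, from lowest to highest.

fs/2 = 27 Hz.
30 Hz > fs/2 = 27 Hz, folds to fs − 30 Hz = 24 Hz.
90 Hz mod fs = 36 Hz.
36 Hz > fs/2 = 27 Hz, folds to fs − 36 Hz = 18 Hz.
84 Hz mod fs = 30 Hz.
30 Hz > fs/2 = 27 Hz, folds to fs − 30 Hz = 24 Hz.
12 Hz ≤ fs/2 = 27 Hz, passes unchanged.
36 Hz > fs/2 = 27 Hz, folds to fs − 36 Hz = 18 Hz.
Distinct values: {12 Hz, 18 Hz, 24 Hz}.

12 Hz, 18 Hz, 24 Hz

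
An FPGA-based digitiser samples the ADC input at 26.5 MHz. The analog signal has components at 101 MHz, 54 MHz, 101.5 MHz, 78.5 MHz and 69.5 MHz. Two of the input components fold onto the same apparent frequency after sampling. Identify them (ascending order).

fs/2 = 13.25 MHz.
101 MHz mod fs = 21.5 MHz.
21.5 MHz > fs/2 = 13.25 MHz, folds to fs − 21.5 MHz = 5 MHz.
54 MHz mod fs = 1 MHz.
1 MHz ≤ fs/2 = 13.25 MHz, appears at 1 MHz.
101.5 MHz mod fs = 22 MHz.
22 MHz > fs/2 = 13.25 MHz, folds to fs − 22 MHz = 4.5 MHz.
78.5 MHz mod fs = 25.5 MHz.
25.5 MHz > fs/2 = 13.25 MHz, folds to fs − 25.5 MHz = 1 MHz.
69.5 MHz mod fs = 16.5 MHz.
16.5 MHz > fs/2 = 13.25 MHz, folds to fs − 16.5 MHz = 10 MHz.
54 MHz and 78.5 MHz both map to 1 MHz.

54 MHz, 78.5 MHz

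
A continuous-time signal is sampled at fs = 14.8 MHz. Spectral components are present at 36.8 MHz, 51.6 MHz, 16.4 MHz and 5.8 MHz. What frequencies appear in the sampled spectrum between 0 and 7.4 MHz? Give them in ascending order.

1.6 MHz, 5.8 MHz, 7.2 MHz

fs/2 = 7.4 MHz.
36.8 MHz mod fs = 7.2 MHz.
7.2 MHz ≤ fs/2 = 7.4 MHz, appears at 7.2 MHz.
51.6 MHz mod fs = 7.2 MHz.
7.2 MHz ≤ fs/2 = 7.4 MHz, appears at 7.2 MHz.
16.4 MHz mod fs = 1.6 MHz.
1.6 MHz ≤ fs/2 = 7.4 MHz, appears at 1.6 MHz.
5.8 MHz ≤ fs/2 = 7.4 MHz, passes unchanged.
Distinct values: {1.6 MHz, 5.8 MHz, 7.2 MHz}.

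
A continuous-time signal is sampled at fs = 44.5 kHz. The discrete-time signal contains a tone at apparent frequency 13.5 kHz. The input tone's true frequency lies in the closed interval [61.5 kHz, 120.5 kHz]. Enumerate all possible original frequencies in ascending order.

Frequencies that alias to 13.5 kHz are k·fs ± 13.5 kHz for integer k ≥ 0.
k=0: 13.5 kHz.
k=1: 31 kHz, 58 kHz.
k=2: 75.5 kHz, 102.5 kHz.
k=3: 120 kHz, 147 kHz.
k=4: 164.5 kHz, 191.5 kHz.
Within [61.5 kHz, 120.5 kHz]: 75.5 kHz, 102.5 kHz, 120 kHz.

75.5 kHz, 102.5 kHz, 120 kHz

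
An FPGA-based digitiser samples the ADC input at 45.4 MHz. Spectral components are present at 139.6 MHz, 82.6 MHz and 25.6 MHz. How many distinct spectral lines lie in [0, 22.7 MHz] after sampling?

3

fs/2 = 22.7 MHz.
139.6 MHz mod fs = 3.4 MHz.
3.4 MHz ≤ fs/2 = 22.7 MHz, appears at 3.4 MHz.
82.6 MHz mod fs = 37.2 MHz.
37.2 MHz > fs/2 = 22.7 MHz, folds to fs − 37.2 MHz = 8.2 MHz.
25.6 MHz > fs/2 = 22.7 MHz, folds to fs − 25.6 MHz = 19.8 MHz.
Distinct values: {3.4 MHz, 8.2 MHz, 19.8 MHz} → 3.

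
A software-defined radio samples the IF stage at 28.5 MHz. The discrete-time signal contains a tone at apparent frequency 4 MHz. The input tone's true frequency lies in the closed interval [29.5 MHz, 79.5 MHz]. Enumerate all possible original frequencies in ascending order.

32.5 MHz, 53 MHz, 61 MHz

Frequencies that alias to 4 MHz are k·fs ± 4 MHz for integer k ≥ 0.
k=0: 4 MHz.
k=1: 24.5 MHz, 32.5 MHz.
k=2: 53 MHz, 61 MHz.
k=3: 81.5 MHz, 89.5 MHz.
Within [29.5 MHz, 79.5 MHz]: 32.5 MHz, 53 MHz, 61 MHz.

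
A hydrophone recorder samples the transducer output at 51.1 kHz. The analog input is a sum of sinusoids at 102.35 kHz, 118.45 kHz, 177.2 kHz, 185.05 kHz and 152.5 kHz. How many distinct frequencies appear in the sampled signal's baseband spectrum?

fs/2 = 25.55 kHz.
102.35 kHz mod fs = 0.15 kHz.
0.15 kHz ≤ fs/2 = 25.55 kHz, appears at 0.15 kHz.
118.45 kHz mod fs = 16.25 kHz.
16.25 kHz ≤ fs/2 = 25.55 kHz, appears at 16.25 kHz.
177.2 kHz mod fs = 23.9 kHz.
23.9 kHz ≤ fs/2 = 25.55 kHz, appears at 23.9 kHz.
185.05 kHz mod fs = 31.75 kHz.
31.75 kHz > fs/2 = 25.55 kHz, folds to fs − 31.75 kHz = 19.35 kHz.
152.5 kHz mod fs = 50.3 kHz.
50.3 kHz > fs/2 = 25.55 kHz, folds to fs − 50.3 kHz = 0.8 kHz.
Distinct values: {0.15 kHz, 0.8 kHz, 16.25 kHz, 19.35 kHz, 23.9 kHz} → 5.

5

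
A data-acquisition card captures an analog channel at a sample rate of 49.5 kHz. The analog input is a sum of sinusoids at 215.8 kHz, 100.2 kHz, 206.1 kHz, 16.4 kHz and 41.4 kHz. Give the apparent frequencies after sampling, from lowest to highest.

1.2 kHz, 8.1 kHz, 16.4 kHz, 17.8 kHz

fs/2 = 24.75 kHz.
215.8 kHz mod fs = 17.8 kHz.
17.8 kHz ≤ fs/2 = 24.75 kHz, appears at 17.8 kHz.
100.2 kHz mod fs = 1.2 kHz.
1.2 kHz ≤ fs/2 = 24.75 kHz, appears at 1.2 kHz.
206.1 kHz mod fs = 8.1 kHz.
8.1 kHz ≤ fs/2 = 24.75 kHz, appears at 8.1 kHz.
16.4 kHz ≤ fs/2 = 24.75 kHz, passes unchanged.
41.4 kHz > fs/2 = 24.75 kHz, folds to fs − 41.4 kHz = 8.1 kHz.
Distinct values: {1.2 kHz, 8.1 kHz, 16.4 kHz, 17.8 kHz}.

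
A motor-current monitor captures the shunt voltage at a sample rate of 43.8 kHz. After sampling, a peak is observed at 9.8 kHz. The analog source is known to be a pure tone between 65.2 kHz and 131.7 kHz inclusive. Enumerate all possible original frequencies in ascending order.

77.8 kHz, 97.4 kHz, 121.6 kHz

Frequencies that alias to 9.8 kHz are k·fs ± 9.8 kHz for integer k ≥ 0.
k=0: 9.8 kHz.
k=1: 34 kHz, 53.6 kHz.
k=2: 77.8 kHz, 97.4 kHz.
k=3: 121.6 kHz, 141.2 kHz.
k=4: 165.4 kHz, 185 kHz.
Within [65.2 kHz, 131.7 kHz]: 77.8 kHz, 97.4 kHz, 121.6 kHz.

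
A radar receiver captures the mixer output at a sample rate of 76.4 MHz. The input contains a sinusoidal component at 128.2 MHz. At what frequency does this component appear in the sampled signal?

24.6 MHz

128.2 MHz mod fs = 51.8 MHz.
51.8 MHz > fs/2 = 38.2 MHz, folds to fs − 51.8 MHz = 24.6 MHz.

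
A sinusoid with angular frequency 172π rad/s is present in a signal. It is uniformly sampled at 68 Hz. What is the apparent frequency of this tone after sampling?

18 Hz

ω = 172π rad/s → f = ω/(2π) = 86 Hz.
86 Hz mod fs = 18 Hz.
18 Hz ≤ fs/2 = 34 Hz, appears at 18 Hz.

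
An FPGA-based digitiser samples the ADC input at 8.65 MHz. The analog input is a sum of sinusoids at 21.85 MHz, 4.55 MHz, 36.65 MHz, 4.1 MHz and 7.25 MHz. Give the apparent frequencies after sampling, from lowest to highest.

1.4 MHz, 2.05 MHz, 4.1 MHz

fs/2 = 4.325 MHz.
21.85 MHz mod fs = 4.55 MHz.
4.55 MHz > fs/2 = 4.325 MHz, folds to fs − 4.55 MHz = 4.1 MHz.
4.55 MHz > fs/2 = 4.325 MHz, folds to fs − 4.55 MHz = 4.1 MHz.
36.65 MHz mod fs = 2.05 MHz.
2.05 MHz ≤ fs/2 = 4.325 MHz, appears at 2.05 MHz.
4.1 MHz ≤ fs/2 = 4.325 MHz, passes unchanged.
7.25 MHz > fs/2 = 4.325 MHz, folds to fs − 7.25 MHz = 1.4 MHz.
Distinct values: {1.4 MHz, 2.05 MHz, 4.1 MHz}.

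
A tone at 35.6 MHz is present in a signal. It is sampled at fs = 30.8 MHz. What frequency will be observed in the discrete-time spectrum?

35.6 MHz mod fs = 4.8 MHz.
4.8 MHz ≤ fs/2 = 15.4 MHz, appears at 4.8 MHz.

4.8 MHz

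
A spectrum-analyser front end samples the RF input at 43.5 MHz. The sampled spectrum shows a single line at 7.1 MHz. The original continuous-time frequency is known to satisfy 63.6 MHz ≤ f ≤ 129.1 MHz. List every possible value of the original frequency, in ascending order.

Frequencies that alias to 7.1 MHz are k·fs ± 7.1 MHz for integer k ≥ 0.
k=0: 7.1 MHz.
k=1: 36.4 MHz, 50.6 MHz.
k=2: 79.9 MHz, 94.1 MHz.
k=3: 123.4 MHz, 137.6 MHz.
k=4: 166.9 MHz, 181.1 MHz.
Within [63.6 MHz, 129.1 MHz]: 79.9 MHz, 94.1 MHz, 123.4 MHz.

79.9 MHz, 94.1 MHz, 123.4 MHz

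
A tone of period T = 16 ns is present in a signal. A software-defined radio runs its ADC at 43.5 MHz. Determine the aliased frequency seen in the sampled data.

19 MHz

T = 16 ns → f = 1/T = 62.5 MHz.
62.5 MHz mod fs = 19 MHz.
19 MHz ≤ fs/2 = 21.75 MHz, appears at 19 MHz.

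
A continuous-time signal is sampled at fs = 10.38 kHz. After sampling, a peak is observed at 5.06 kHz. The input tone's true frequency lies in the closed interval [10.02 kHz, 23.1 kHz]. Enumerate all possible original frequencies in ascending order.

Frequencies that alias to 5.06 kHz are k·fs ± 5.06 kHz for integer k ≥ 0.
k=0: 5.06 kHz.
k=1: 5.32 kHz, 15.44 kHz.
k=2: 15.7 kHz, 25.82 kHz.
k=3: 26.08 kHz, 36.2 kHz.
Within [10.02 kHz, 23.1 kHz]: 15.44 kHz, 15.7 kHz.

15.44 kHz, 15.7 kHz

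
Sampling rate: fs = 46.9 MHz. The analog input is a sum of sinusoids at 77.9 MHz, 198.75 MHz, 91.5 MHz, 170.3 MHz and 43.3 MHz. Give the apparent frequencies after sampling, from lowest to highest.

2.3 MHz, 3.6 MHz, 11.15 MHz, 15.9 MHz, 17.3 MHz

fs/2 = 23.45 MHz.
77.9 MHz mod fs = 31 MHz.
31 MHz > fs/2 = 23.45 MHz, folds to fs − 31 MHz = 15.9 MHz.
198.75 MHz mod fs = 11.15 MHz.
11.15 MHz ≤ fs/2 = 23.45 MHz, appears at 11.15 MHz.
91.5 MHz mod fs = 44.6 MHz.
44.6 MHz > fs/2 = 23.45 MHz, folds to fs − 44.6 MHz = 2.3 MHz.
170.3 MHz mod fs = 29.6 MHz.
29.6 MHz > fs/2 = 23.45 MHz, folds to fs − 29.6 MHz = 17.3 MHz.
43.3 MHz > fs/2 = 23.45 MHz, folds to fs − 43.3 MHz = 3.6 MHz.
Distinct values: {2.3 MHz, 3.6 MHz, 11.15 MHz, 15.9 MHz, 17.3 MHz}.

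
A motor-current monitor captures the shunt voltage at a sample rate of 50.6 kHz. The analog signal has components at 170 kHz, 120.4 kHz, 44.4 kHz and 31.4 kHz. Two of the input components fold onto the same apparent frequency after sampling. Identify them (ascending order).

fs/2 = 25.3 kHz.
170 kHz mod fs = 18.2 kHz.
18.2 kHz ≤ fs/2 = 25.3 kHz, appears at 18.2 kHz.
120.4 kHz mod fs = 19.2 kHz.
19.2 kHz ≤ fs/2 = 25.3 kHz, appears at 19.2 kHz.
44.4 kHz > fs/2 = 25.3 kHz, folds to fs − 44.4 kHz = 6.2 kHz.
31.4 kHz > fs/2 = 25.3 kHz, folds to fs − 31.4 kHz = 19.2 kHz.
31.4 kHz and 120.4 kHz both map to 19.2 kHz.

31.4 kHz, 120.4 kHz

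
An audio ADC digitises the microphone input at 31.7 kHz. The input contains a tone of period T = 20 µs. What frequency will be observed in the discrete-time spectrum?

13.4 kHz

T = 20 µs → f = 1/T = 50 kHz.
50 kHz mod fs = 18.3 kHz.
18.3 kHz > fs/2 = 15.85 kHz, folds to fs − 18.3 kHz = 13.4 kHz.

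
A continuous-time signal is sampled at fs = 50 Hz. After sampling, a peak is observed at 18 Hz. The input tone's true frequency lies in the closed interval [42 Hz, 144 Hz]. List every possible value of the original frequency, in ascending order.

68 Hz, 82 Hz, 118 Hz, 132 Hz

Frequencies that alias to 18 Hz are k·fs ± 18 Hz for integer k ≥ 0.
k=0: 18 Hz.
k=1: 32 Hz, 68 Hz.
k=2: 82 Hz, 118 Hz.
k=3: 132 Hz, 168 Hz.
k=4: 182 Hz, 218 Hz.
Within [42 Hz, 144 Hz]: 68 Hz, 82 Hz, 118 Hz, 132 Hz.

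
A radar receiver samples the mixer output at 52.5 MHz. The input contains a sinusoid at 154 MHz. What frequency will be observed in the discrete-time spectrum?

154 MHz mod fs = 49 MHz.
49 MHz > fs/2 = 26.25 MHz, folds to fs − 49 MHz = 3.5 MHz.

3.5 MHz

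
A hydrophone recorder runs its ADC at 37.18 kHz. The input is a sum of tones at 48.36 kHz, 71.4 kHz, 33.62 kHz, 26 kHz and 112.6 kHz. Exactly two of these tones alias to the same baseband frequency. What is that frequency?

11.18 kHz

fs/2 = 18.59 kHz.
48.36 kHz mod fs = 11.18 kHz.
11.18 kHz ≤ fs/2 = 18.59 kHz, appears at 11.18 kHz.
71.4 kHz mod fs = 34.22 kHz.
34.22 kHz > fs/2 = 18.59 kHz, folds to fs − 34.22 kHz = 2.96 kHz.
33.62 kHz > fs/2 = 18.59 kHz, folds to fs − 33.62 kHz = 3.56 kHz.
26 kHz > fs/2 = 18.59 kHz, folds to fs − 26 kHz = 11.18 kHz.
112.6 kHz mod fs = 1.06 kHz.
1.06 kHz ≤ fs/2 = 18.59 kHz, appears at 1.06 kHz.
26 kHz and 48.36 kHz both map to 11.18 kHz.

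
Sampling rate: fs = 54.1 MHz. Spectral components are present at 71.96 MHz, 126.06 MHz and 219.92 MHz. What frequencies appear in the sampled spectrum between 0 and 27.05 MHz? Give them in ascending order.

fs/2 = 27.05 MHz.
71.96 MHz mod fs = 17.86 MHz.
17.86 MHz ≤ fs/2 = 27.05 MHz, appears at 17.86 MHz.
126.06 MHz mod fs = 17.86 MHz.
17.86 MHz ≤ fs/2 = 27.05 MHz, appears at 17.86 MHz.
219.92 MHz mod fs = 3.52 MHz.
3.52 MHz ≤ fs/2 = 27.05 MHz, appears at 3.52 MHz.
Distinct values: {3.52 MHz, 17.86 MHz}.

3.52 MHz, 17.86 MHz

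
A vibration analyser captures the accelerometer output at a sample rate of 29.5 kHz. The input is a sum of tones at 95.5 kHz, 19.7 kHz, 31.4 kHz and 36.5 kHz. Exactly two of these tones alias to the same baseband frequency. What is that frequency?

fs/2 = 14.75 kHz.
95.5 kHz mod fs = 7 kHz.
7 kHz ≤ fs/2 = 14.75 kHz, appears at 7 kHz.
19.7 kHz > fs/2 = 14.75 kHz, folds to fs − 19.7 kHz = 9.8 kHz.
31.4 kHz mod fs = 1.9 kHz.
1.9 kHz ≤ fs/2 = 14.75 kHz, appears at 1.9 kHz.
36.5 kHz mod fs = 7 kHz.
7 kHz ≤ fs/2 = 14.75 kHz, appears at 7 kHz.
36.5 kHz and 95.5 kHz both map to 7 kHz.

7 kHz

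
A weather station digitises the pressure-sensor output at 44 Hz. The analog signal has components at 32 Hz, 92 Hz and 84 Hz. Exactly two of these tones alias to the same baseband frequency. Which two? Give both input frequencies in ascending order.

fs/2 = 22 Hz.
32 Hz > fs/2 = 22 Hz, folds to fs − 32 Hz = 12 Hz.
92 Hz mod fs = 4 Hz.
4 Hz ≤ fs/2 = 22 Hz, appears at 4 Hz.
84 Hz mod fs = 40 Hz.
40 Hz > fs/2 = 22 Hz, folds to fs − 40 Hz = 4 Hz.
84 Hz and 92 Hz both map to 4 Hz.

84 Hz, 92 Hz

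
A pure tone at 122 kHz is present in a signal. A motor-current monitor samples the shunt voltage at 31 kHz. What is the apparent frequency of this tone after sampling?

122 kHz mod fs = 29 kHz.
29 kHz > fs/2 = 15.5 kHz, folds to fs − 29 kHz = 2 kHz.

2 kHz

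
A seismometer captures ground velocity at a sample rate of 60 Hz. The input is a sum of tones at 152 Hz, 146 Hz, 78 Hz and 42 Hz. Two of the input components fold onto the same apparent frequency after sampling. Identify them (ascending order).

42 Hz, 78 Hz

fs/2 = 30 Hz.
152 Hz mod fs = 32 Hz.
32 Hz > fs/2 = 30 Hz, folds to fs − 32 Hz = 28 Hz.
146 Hz mod fs = 26 Hz.
26 Hz ≤ fs/2 = 30 Hz, appears at 26 Hz.
78 Hz mod fs = 18 Hz.
18 Hz ≤ fs/2 = 30 Hz, appears at 18 Hz.
42 Hz > fs/2 = 30 Hz, folds to fs − 42 Hz = 18 Hz.
42 Hz and 78 Hz both map to 18 Hz.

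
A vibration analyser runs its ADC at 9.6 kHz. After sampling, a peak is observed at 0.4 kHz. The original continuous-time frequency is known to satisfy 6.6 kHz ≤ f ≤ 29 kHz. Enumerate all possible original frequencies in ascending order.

9.2 kHz, 10 kHz, 18.8 kHz, 19.6 kHz, 28.4 kHz

Frequencies that alias to 0.4 kHz are k·fs ± 0.4 kHz for integer k ≥ 0.
k=0: 0.4 kHz.
k=1: 9.2 kHz, 10 kHz.
k=2: 18.8 kHz, 19.6 kHz.
k=3: 28.4 kHz, 29.2 kHz.
k=4: 38 kHz, 38.8 kHz.
Within [6.6 kHz, 29 kHz]: 9.2 kHz, 10 kHz, 18.8 kHz, 19.6 kHz, 28.4 kHz.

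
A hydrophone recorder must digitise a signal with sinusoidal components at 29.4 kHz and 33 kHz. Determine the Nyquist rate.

66 kHz

Highest-frequency component: 33 kHz.
Nyquist rate = 2 × 33 kHz = 66 kHz.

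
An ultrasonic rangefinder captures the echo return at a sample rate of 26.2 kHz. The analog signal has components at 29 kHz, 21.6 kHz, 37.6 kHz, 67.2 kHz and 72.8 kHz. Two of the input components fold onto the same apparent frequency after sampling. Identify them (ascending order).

37.6 kHz, 67.2 kHz

fs/2 = 13.1 kHz.
29 kHz mod fs = 2.8 kHz.
2.8 kHz ≤ fs/2 = 13.1 kHz, appears at 2.8 kHz.
21.6 kHz > fs/2 = 13.1 kHz, folds to fs − 21.6 kHz = 4.6 kHz.
37.6 kHz mod fs = 11.4 kHz.
11.4 kHz ≤ fs/2 = 13.1 kHz, appears at 11.4 kHz.
67.2 kHz mod fs = 14.8 kHz.
14.8 kHz > fs/2 = 13.1 kHz, folds to fs − 14.8 kHz = 11.4 kHz.
72.8 kHz mod fs = 20.4 kHz.
20.4 kHz > fs/2 = 13.1 kHz, folds to fs − 20.4 kHz = 5.8 kHz.
37.6 kHz and 67.2 kHz both map to 11.4 kHz.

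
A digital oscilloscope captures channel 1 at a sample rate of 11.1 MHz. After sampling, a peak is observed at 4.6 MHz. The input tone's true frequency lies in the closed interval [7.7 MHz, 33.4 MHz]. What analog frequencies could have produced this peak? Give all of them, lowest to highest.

15.7 MHz, 17.6 MHz, 26.8 MHz, 28.7 MHz

Frequencies that alias to 4.6 MHz are k·fs ± 4.6 MHz for integer k ≥ 0.
k=0: 4.6 MHz.
k=1: 6.5 MHz, 15.7 MHz.
k=2: 17.6 MHz, 26.8 MHz.
k=3: 28.7 MHz, 37.9 MHz.
k=4: 39.8 MHz, 49 MHz.
Within [7.7 MHz, 33.4 MHz]: 15.7 MHz, 17.6 MHz, 26.8 MHz, 28.7 MHz.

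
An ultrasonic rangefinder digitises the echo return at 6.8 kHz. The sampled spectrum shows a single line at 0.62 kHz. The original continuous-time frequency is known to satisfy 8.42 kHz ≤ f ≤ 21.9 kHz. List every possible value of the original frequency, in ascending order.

12.98 kHz, 14.22 kHz, 19.78 kHz, 21.02 kHz

Frequencies that alias to 0.62 kHz are k·fs ± 0.62 kHz for integer k ≥ 0.
k=0: 0.62 kHz.
k=1: 6.18 kHz, 7.42 kHz.
k=2: 12.98 kHz, 14.22 kHz.
k=3: 19.78 kHz, 21.02 kHz.
k=4: 26.58 kHz, 27.82 kHz.
Within [8.42 kHz, 21.9 kHz]: 12.98 kHz, 14.22 kHz, 19.78 kHz, 21.02 kHz.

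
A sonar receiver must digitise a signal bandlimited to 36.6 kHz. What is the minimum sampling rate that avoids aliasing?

Nyquist rate = 2 × 36.6 kHz = 73.2 kHz.

73.2 kHz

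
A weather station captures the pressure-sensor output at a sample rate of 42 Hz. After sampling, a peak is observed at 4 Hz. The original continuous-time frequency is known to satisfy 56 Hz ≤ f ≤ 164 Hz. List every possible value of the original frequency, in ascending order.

80 Hz, 88 Hz, 122 Hz, 130 Hz, 164 Hz

Frequencies that alias to 4 Hz are k·fs ± 4 Hz for integer k ≥ 0.
k=0: 4 Hz.
k=1: 38 Hz, 46 Hz.
k=2: 80 Hz, 88 Hz.
k=3: 122 Hz, 130 Hz.
k=4: 164 Hz, 172 Hz.
k=5: 206 Hz, 214 Hz.
Within [56 Hz, 164 Hz]: 80 Hz, 88 Hz, 122 Hz, 130 Hz, 164 Hz.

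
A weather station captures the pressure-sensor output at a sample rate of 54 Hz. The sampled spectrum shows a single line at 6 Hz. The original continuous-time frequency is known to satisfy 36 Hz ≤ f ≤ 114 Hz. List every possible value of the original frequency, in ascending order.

48 Hz, 60 Hz, 102 Hz, 114 Hz

Frequencies that alias to 6 Hz are k·fs ± 6 Hz for integer k ≥ 0.
k=0: 6 Hz.
k=1: 48 Hz, 60 Hz.
k=2: 102 Hz, 114 Hz.
k=3: 156 Hz, 168 Hz.
Within [36 Hz, 114 Hz]: 48 Hz, 60 Hz, 102 Hz, 114 Hz.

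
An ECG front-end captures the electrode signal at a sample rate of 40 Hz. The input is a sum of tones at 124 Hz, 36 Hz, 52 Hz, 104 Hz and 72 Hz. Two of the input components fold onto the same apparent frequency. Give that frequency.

4 Hz

fs/2 = 20 Hz.
124 Hz mod fs = 4 Hz.
4 Hz ≤ fs/2 = 20 Hz, appears at 4 Hz.
36 Hz > fs/2 = 20 Hz, folds to fs − 36 Hz = 4 Hz.
52 Hz mod fs = 12 Hz.
12 Hz ≤ fs/2 = 20 Hz, appears at 12 Hz.
104 Hz mod fs = 24 Hz.
24 Hz > fs/2 = 20 Hz, folds to fs − 24 Hz = 16 Hz.
72 Hz mod fs = 32 Hz.
32 Hz > fs/2 = 20 Hz, folds to fs − 32 Hz = 8 Hz.
36 Hz and 124 Hz both map to 4 Hz.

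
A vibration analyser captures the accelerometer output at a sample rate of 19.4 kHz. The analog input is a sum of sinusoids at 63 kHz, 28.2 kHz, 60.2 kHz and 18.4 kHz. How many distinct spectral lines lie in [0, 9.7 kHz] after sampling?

4

fs/2 = 9.7 kHz.
63 kHz mod fs = 4.8 kHz.
4.8 kHz ≤ fs/2 = 9.7 kHz, appears at 4.8 kHz.
28.2 kHz mod fs = 8.8 kHz.
8.8 kHz ≤ fs/2 = 9.7 kHz, appears at 8.8 kHz.
60.2 kHz mod fs = 2 kHz.
2 kHz ≤ fs/2 = 9.7 kHz, appears at 2 kHz.
18.4 kHz > fs/2 = 9.7 kHz, folds to fs − 18.4 kHz = 1 kHz.
Distinct values: {1 kHz, 2 kHz, 4.8 kHz, 8.8 kHz} → 4.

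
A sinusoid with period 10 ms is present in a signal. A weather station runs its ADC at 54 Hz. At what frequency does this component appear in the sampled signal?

8 Hz

T = 10 ms → f = 1/T = 100 Hz.
100 Hz mod fs = 46 Hz.
46 Hz > fs/2 = 27 Hz, folds to fs − 46 Hz = 8 Hz.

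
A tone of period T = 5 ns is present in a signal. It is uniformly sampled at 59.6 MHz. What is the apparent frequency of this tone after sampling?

T = 5 ns → f = 1/T = 200 MHz.
200 MHz mod fs = 21.2 MHz.
21.2 MHz ≤ fs/2 = 29.8 MHz, appears at 21.2 MHz.

21.2 MHz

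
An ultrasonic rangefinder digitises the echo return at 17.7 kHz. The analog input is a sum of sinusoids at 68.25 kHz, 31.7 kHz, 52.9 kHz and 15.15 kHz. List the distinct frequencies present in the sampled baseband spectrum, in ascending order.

fs/2 = 8.85 kHz.
68.25 kHz mod fs = 15.15 kHz.
15.15 kHz > fs/2 = 8.85 kHz, folds to fs − 15.15 kHz = 2.55 kHz.
31.7 kHz mod fs = 14 kHz.
14 kHz > fs/2 = 8.85 kHz, folds to fs − 14 kHz = 3.7 kHz.
52.9 kHz mod fs = 17.5 kHz.
17.5 kHz > fs/2 = 8.85 kHz, folds to fs − 17.5 kHz = 0.2 kHz.
15.15 kHz > fs/2 = 8.85 kHz, folds to fs − 15.15 kHz = 2.55 kHz.
Distinct values: {0.2 kHz, 2.55 kHz, 3.7 kHz}.

0.2 kHz, 2.55 kHz, 3.7 kHz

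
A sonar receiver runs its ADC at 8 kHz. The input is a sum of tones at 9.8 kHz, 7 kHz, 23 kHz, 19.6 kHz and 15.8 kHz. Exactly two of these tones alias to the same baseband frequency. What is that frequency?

fs/2 = 4 kHz.
9.8 kHz mod fs = 1.8 kHz.
1.8 kHz ≤ fs/2 = 4 kHz, appears at 1.8 kHz.
7 kHz > fs/2 = 4 kHz, folds to fs − 7 kHz = 1 kHz.
23 kHz mod fs = 7 kHz.
7 kHz > fs/2 = 4 kHz, folds to fs − 7 kHz = 1 kHz.
19.6 kHz mod fs = 3.6 kHz.
3.6 kHz ≤ fs/2 = 4 kHz, appears at 3.6 kHz.
15.8 kHz mod fs = 7.8 kHz.
7.8 kHz > fs/2 = 4 kHz, folds to fs − 7.8 kHz = 0.2 kHz.
7 kHz and 23 kHz both map to 1 kHz.

1 kHz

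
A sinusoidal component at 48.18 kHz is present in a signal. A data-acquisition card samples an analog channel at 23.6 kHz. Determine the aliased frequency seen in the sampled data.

0.98 kHz

48.18 kHz mod fs = 0.98 kHz.
0.98 kHz ≤ fs/2 = 11.8 kHz, appears at 0.98 kHz.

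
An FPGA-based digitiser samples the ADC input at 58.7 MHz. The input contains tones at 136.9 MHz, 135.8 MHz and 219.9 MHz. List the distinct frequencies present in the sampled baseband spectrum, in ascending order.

fs/2 = 29.35 MHz.
136.9 MHz mod fs = 19.5 MHz.
19.5 MHz ≤ fs/2 = 29.35 MHz, appears at 19.5 MHz.
135.8 MHz mod fs = 18.4 MHz.
18.4 MHz ≤ fs/2 = 29.35 MHz, appears at 18.4 MHz.
219.9 MHz mod fs = 43.8 MHz.
43.8 MHz > fs/2 = 29.35 MHz, folds to fs − 43.8 MHz = 14.9 MHz.
Distinct values: {14.9 MHz, 18.4 MHz, 19.5 MHz}.

14.9 MHz, 18.4 MHz, 19.5 MHz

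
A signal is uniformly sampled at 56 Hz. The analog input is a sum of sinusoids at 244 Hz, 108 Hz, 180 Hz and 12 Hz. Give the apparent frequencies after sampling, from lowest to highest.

4 Hz, 12 Hz, 20 Hz

fs/2 = 28 Hz.
244 Hz mod fs = 20 Hz.
20 Hz ≤ fs/2 = 28 Hz, appears at 20 Hz.
108 Hz mod fs = 52 Hz.
52 Hz > fs/2 = 28 Hz, folds to fs − 52 Hz = 4 Hz.
180 Hz mod fs = 12 Hz.
12 Hz ≤ fs/2 = 28 Hz, appears at 12 Hz.
12 Hz ≤ fs/2 = 28 Hz, passes unchanged.
Distinct values: {4 Hz, 12 Hz, 20 Hz}.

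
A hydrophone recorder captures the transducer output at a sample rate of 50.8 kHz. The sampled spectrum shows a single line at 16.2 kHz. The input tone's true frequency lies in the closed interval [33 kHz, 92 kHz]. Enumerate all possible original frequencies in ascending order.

Frequencies that alias to 16.2 kHz are k·fs ± 16.2 kHz for integer k ≥ 0.
k=0: 16.2 kHz.
k=1: 34.6 kHz, 67 kHz.
k=2: 85.4 kHz, 117.8 kHz.
k=3: 136.2 kHz, 168.6 kHz.
Within [33 kHz, 92 kHz]: 34.6 kHz, 67 kHz, 85.4 kHz.

34.6 kHz, 67 kHz, 85.4 kHz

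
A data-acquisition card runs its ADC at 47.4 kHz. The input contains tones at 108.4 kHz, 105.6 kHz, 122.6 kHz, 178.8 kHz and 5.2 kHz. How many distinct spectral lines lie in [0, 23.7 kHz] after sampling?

fs/2 = 23.7 kHz.
108.4 kHz mod fs = 13.6 kHz.
13.6 kHz ≤ fs/2 = 23.7 kHz, appears at 13.6 kHz.
105.6 kHz mod fs = 10.8 kHz.
10.8 kHz ≤ fs/2 = 23.7 kHz, appears at 10.8 kHz.
122.6 kHz mod fs = 27.8 kHz.
27.8 kHz > fs/2 = 23.7 kHz, folds to fs − 27.8 kHz = 19.6 kHz.
178.8 kHz mod fs = 36.6 kHz.
36.6 kHz > fs/2 = 23.7 kHz, folds to fs − 36.6 kHz = 10.8 kHz.
5.2 kHz ≤ fs/2 = 23.7 kHz, passes unchanged.
Distinct values: {5.2 kHz, 10.8 kHz, 13.6 kHz, 19.6 kHz} → 4.

4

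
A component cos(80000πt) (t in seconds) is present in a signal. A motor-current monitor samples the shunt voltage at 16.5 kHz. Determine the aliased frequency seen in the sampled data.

ω = 80000π rad/s → f = ω/(2π) = 40000 Hz = 40 kHz.
40 kHz mod fs = 7 kHz.
7 kHz ≤ fs/2 = 8.25 kHz, appears at 7 kHz.

7 kHz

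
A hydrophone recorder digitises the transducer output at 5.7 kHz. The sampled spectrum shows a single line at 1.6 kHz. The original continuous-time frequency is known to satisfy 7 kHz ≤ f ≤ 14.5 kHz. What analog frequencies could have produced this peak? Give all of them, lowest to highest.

7.3 kHz, 9.8 kHz, 13 kHz

Frequencies that alias to 1.6 kHz are k·fs ± 1.6 kHz for integer k ≥ 0.
k=0: 1.6 kHz.
k=1: 4.1 kHz, 7.3 kHz.
k=2: 9.8 kHz, 13 kHz.
k=3: 15.5 kHz, 18.7 kHz.
Within [7 kHz, 14.5 kHz]: 7.3 kHz, 9.8 kHz, 13 kHz.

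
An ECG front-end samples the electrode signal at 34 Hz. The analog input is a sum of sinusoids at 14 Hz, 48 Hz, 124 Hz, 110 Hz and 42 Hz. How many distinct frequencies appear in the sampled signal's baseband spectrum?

3

fs/2 = 17 Hz.
14 Hz ≤ fs/2 = 17 Hz, passes unchanged.
48 Hz mod fs = 14 Hz.
14 Hz ≤ fs/2 = 17 Hz, appears at 14 Hz.
124 Hz mod fs = 22 Hz.
22 Hz > fs/2 = 17 Hz, folds to fs − 22 Hz = 12 Hz.
110 Hz mod fs = 8 Hz.
8 Hz ≤ fs/2 = 17 Hz, appears at 8 Hz.
42 Hz mod fs = 8 Hz.
8 Hz ≤ fs/2 = 17 Hz, appears at 8 Hz.
Distinct values: {8 Hz, 12 Hz, 14 Hz} → 3.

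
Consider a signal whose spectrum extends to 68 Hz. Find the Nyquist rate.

136 Hz

Nyquist rate = 2 × 68 Hz = 136 Hz.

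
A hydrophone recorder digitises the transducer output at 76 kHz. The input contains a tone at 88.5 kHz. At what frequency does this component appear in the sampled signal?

12.5 kHz

88.5 kHz mod fs = 12.5 kHz.
12.5 kHz ≤ fs/2 = 38 kHz, appears at 12.5 kHz.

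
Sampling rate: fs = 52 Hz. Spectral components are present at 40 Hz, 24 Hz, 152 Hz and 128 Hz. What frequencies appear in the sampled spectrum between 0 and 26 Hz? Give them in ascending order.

fs/2 = 26 Hz.
40 Hz > fs/2 = 26 Hz, folds to fs − 40 Hz = 12 Hz.
24 Hz ≤ fs/2 = 26 Hz, passes unchanged.
152 Hz mod fs = 48 Hz.
48 Hz > fs/2 = 26 Hz, folds to fs − 48 Hz = 4 Hz.
128 Hz mod fs = 24 Hz.
24 Hz ≤ fs/2 = 26 Hz, appears at 24 Hz.
Distinct values: {4 Hz, 12 Hz, 24 Hz}.

4 Hz, 12 Hz, 24 Hz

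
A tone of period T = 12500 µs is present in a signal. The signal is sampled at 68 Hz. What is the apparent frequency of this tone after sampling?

12 Hz

T = 12500 µs → f = 1/T = 80 Hz.
80 Hz mod fs = 12 Hz.
12 Hz ≤ fs/2 = 34 Hz, appears at 12 Hz.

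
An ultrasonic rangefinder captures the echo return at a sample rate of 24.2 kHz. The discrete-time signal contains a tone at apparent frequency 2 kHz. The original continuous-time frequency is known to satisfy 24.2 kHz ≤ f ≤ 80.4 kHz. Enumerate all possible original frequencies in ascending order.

26.2 kHz, 46.4 kHz, 50.4 kHz, 70.6 kHz, 74.6 kHz

Frequencies that alias to 2 kHz are k·fs ± 2 kHz for integer k ≥ 0.
k=0: 2 kHz.
k=1: 22.2 kHz, 26.2 kHz.
k=2: 46.4 kHz, 50.4 kHz.
k=3: 70.6 kHz, 74.6 kHz.
k=4: 94.8 kHz, 98.8 kHz.
Within [24.2 kHz, 80.4 kHz]: 26.2 kHz, 46.4 kHz, 50.4 kHz, 70.6 kHz, 74.6 kHz.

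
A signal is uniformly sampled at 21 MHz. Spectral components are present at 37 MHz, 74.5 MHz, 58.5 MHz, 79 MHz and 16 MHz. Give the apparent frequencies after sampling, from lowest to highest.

4.5 MHz, 5 MHz, 9.5 MHz

fs/2 = 10.5 MHz.
37 MHz mod fs = 16 MHz.
16 MHz > fs/2 = 10.5 MHz, folds to fs − 16 MHz = 5 MHz.
74.5 MHz mod fs = 11.5 MHz.
11.5 MHz > fs/2 = 10.5 MHz, folds to fs − 11.5 MHz = 9.5 MHz.
58.5 MHz mod fs = 16.5 MHz.
16.5 MHz > fs/2 = 10.5 MHz, folds to fs − 16.5 MHz = 4.5 MHz.
79 MHz mod fs = 16 MHz.
16 MHz > fs/2 = 10.5 MHz, folds to fs − 16 MHz = 5 MHz.
16 MHz > fs/2 = 10.5 MHz, folds to fs − 16 MHz = 5 MHz.
Distinct values: {4.5 MHz, 5 MHz, 9.5 MHz}.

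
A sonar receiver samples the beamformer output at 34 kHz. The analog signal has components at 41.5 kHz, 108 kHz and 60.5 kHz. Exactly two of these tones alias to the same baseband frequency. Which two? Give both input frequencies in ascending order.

fs/2 = 17 kHz.
41.5 kHz mod fs = 7.5 kHz.
7.5 kHz ≤ fs/2 = 17 kHz, appears at 7.5 kHz.
108 kHz mod fs = 6 kHz.
6 kHz ≤ fs/2 = 17 kHz, appears at 6 kHz.
60.5 kHz mod fs = 26.5 kHz.
26.5 kHz > fs/2 = 17 kHz, folds to fs − 26.5 kHz = 7.5 kHz.
41.5 kHz and 60.5 kHz both map to 7.5 kHz.

41.5 kHz, 60.5 kHz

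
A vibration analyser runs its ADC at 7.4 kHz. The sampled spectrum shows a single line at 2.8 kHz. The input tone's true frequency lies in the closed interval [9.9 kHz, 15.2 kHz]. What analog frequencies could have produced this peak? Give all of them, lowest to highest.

10.2 kHz, 12 kHz

Frequencies that alias to 2.8 kHz are k·fs ± 2.8 kHz for integer k ≥ 0.
k=0: 2.8 kHz.
k=1: 4.6 kHz, 10.2 kHz.
k=2: 12 kHz, 17.6 kHz.
k=3: 19.4 kHz, 25 kHz.
Within [9.9 kHz, 15.2 kHz]: 10.2 kHz, 12 kHz.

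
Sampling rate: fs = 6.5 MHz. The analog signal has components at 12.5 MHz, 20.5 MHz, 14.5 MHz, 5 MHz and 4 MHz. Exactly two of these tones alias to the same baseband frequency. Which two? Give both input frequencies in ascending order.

fs/2 = 3.25 MHz.
12.5 MHz mod fs = 6 MHz.
6 MHz > fs/2 = 3.25 MHz, folds to fs − 6 MHz = 0.5 MHz.
20.5 MHz mod fs = 1 MHz.
1 MHz ≤ fs/2 = 3.25 MHz, appears at 1 MHz.
14.5 MHz mod fs = 1.5 MHz.
1.5 MHz ≤ fs/2 = 3.25 MHz, appears at 1.5 MHz.
5 MHz > fs/2 = 3.25 MHz, folds to fs − 5 MHz = 1.5 MHz.
4 MHz > fs/2 = 3.25 MHz, folds to fs − 4 MHz = 2.5 MHz.
5 MHz and 14.5 MHz both map to 1.5 MHz.

5 MHz, 14.5 MHz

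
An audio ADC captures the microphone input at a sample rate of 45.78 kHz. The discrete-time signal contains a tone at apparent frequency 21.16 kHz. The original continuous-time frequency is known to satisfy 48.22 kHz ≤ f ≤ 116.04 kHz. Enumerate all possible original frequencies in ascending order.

Frequencies that alias to 21.16 kHz are k·fs ± 21.16 kHz for integer k ≥ 0.
k=0: 21.16 kHz.
k=1: 24.62 kHz, 66.94 kHz.
k=2: 70.4 kHz, 112.72 kHz.
k=3: 116.18 kHz, 158.5 kHz.
Within [48.22 kHz, 116.04 kHz]: 66.94 kHz, 70.4 kHz, 112.72 kHz.

66.94 kHz, 70.4 kHz, 112.72 kHz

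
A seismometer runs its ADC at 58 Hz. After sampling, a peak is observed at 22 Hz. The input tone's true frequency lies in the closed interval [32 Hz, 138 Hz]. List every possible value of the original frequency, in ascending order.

36 Hz, 80 Hz, 94 Hz, 138 Hz

Frequencies that alias to 22 Hz are k·fs ± 22 Hz for integer k ≥ 0.
k=0: 22 Hz.
k=1: 36 Hz, 80 Hz.
k=2: 94 Hz, 138 Hz.
k=3: 152 Hz, 196 Hz.
Within [32 Hz, 138 Hz]: 36 Hz, 80 Hz, 94 Hz, 138 Hz.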